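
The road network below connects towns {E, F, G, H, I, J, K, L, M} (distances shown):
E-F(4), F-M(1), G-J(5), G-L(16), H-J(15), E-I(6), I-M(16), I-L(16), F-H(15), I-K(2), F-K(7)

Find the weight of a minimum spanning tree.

Grow the tree from K using Prim:
Step 1: cheapest edge leaving the tree is I-K (2); add I.
Step 2: cheapest edge leaving the tree is E-I (6); add E.
Step 3: cheapest edge leaving the tree is E-F (4); add F.
Step 4: cheapest edge leaving the tree is F-M (1); add M.
Step 5: cheapest edge leaving the tree is F-H (15); add H.
Step 6: cheapest edge leaving the tree is H-J (15); add J.
Step 7: cheapest edge leaving the tree is G-J (5); add G.
Step 8: cheapest edge leaving the tree is G-L (16); add L.
MST edges: I-K, E-I, E-F, F-M, F-H, H-J, G-J, G-L; total weight 2+6+4+1+15+15+5+16 = 64.

64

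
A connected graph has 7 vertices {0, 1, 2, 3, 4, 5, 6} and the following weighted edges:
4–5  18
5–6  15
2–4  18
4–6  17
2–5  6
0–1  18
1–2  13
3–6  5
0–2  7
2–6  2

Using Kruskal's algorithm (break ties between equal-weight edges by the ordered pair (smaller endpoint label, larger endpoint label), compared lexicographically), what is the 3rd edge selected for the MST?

2-5

Kruskal: consider edges lightest-first.
2–6 (2): add. Components now {0} {1} {2,6} {3} {4} {5}
3–6 (5): add. Components now {0} {1} {2,3,6} {4} {5}
2–5 (6): add. Components now {0} {1} {2,3,5,6} {4}
0–2 (7): add. Components now {0,2,3,5,6} {1} {4}
1–2 (13): add. Components now {0,1,2,3,5,6} {4}
5–6 (15): skip — 5 and 6 already connected.
4–6 (17): add. Components now {0,1,2,3,4,5,6}
The 3rd edge added is 2–5.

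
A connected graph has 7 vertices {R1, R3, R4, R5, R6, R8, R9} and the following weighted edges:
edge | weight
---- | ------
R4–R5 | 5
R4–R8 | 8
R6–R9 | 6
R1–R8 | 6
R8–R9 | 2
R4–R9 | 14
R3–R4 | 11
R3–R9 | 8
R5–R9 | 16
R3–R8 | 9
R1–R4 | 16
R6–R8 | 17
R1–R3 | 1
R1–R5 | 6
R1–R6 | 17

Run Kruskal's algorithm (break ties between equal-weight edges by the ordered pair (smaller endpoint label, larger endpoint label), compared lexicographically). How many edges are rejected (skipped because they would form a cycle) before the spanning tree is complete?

0

Kruskal's algorithm — process edges by increasing weight (ties by edge label):
R1–R3 (1): add. Components now {R9} {R1,R3} {R6} {R8} {R5} {R4}
R8–R9 (2): add. Components now {R8,R9} {R1,R3} {R6} {R5} {R4}
R4–R5 (5): add. Components now {R8,R9} {R1,R3} {R6} {R4,R5}
R1–R5 (6): add. Components now {R8,R9} {R1,R3,R4,R5} {R6}
R1–R8 (6): add. Components now {R1,R3,R4,R5,R8,R9} {R6}
R6–R9 (6): add. Components now {R1,R3,R4,R5,R6,R8,R9}
Edges rejected before the tree was complete: 0.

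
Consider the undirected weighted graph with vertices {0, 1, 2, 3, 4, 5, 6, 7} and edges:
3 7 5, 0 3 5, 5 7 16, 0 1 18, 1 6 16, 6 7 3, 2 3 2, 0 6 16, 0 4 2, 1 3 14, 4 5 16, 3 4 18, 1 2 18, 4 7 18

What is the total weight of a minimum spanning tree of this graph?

47

Prim, starting at 6.
Step 1: frontier [6 7 3, 0 6 16, 1 6 16] → take 6 7 (3); add 7.
Step 2: frontier [0 6 16, 1 6 16, 3 7 5, 5 7 16, 4 7 18] → take 3 7 (5); add 3.
Step 3: frontier [2 3 2, 0 3 5, 1 3 14, 3 4 18, 0 6 16, 1 6 16, 5 7 16, 4 7 18] → take 2 3 (2); add 2.
Step 4: frontier [1 2 18, 0 3 5, 1 3 14, 3 4 18, 0 6 16, 1 6 16, 5 7 16, 4 7 18] → take 0 3 (5); add 0.
Step 5: frontier [0 4 2, 0 1 18, 1 2 18, 1 3 14, 3 4 18, 1 6 16, 5 7 16, 4 7 18] → take 0 4 (2); add 4.
Step 6: frontier [0 1 18, 1 2 18, 1 3 14, 4 5 16, 1 6 16, 5 7 16] → take 1 3 (14); add 1.
Step 7: frontier [4 5 16, 5 7 16] → take 4 5 (16); add 5.
MST edges: 6 7, 3 7, 2 3, 0 3, 0 4, 1 3, 4 5; total weight 3+5+2+5+2+14+16 = 47.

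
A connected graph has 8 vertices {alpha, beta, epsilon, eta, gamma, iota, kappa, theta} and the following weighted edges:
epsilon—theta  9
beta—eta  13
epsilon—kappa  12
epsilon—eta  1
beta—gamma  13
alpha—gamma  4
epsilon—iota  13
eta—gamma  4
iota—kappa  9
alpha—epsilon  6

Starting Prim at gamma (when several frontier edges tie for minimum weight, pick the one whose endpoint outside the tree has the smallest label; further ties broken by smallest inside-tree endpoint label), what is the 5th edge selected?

epsilon-kappa

Prim, starting at gamma.
Step 1: frontier [alpha—gamma 4, eta—gamma 4, beta—gamma 13] → take alpha—gamma (4); add alpha.
Step 2: frontier [alpha—epsilon 6, eta—gamma 4, beta—gamma 13] → take eta—gamma (4); add eta.
Step 3: frontier [alpha—epsilon 6, epsilon—eta 1, beta—eta 13, beta—gamma 13] → take epsilon—eta (1); add epsilon.
Step 4: frontier [epsilon—theta 9, epsilon—kappa 12, epsilon—iota 13, beta—eta 13, beta—gamma 13] → take epsilon—theta (9); add theta.
Step 5: frontier [epsilon—kappa 12, epsilon—iota 13, beta—eta 13, beta—gamma 13] → take epsilon—kappa (12); add kappa.
Step 6: frontier [epsilon—iota 13, beta—eta 13, beta—gamma 13, iota—kappa 9] → take iota—kappa (9); add iota.
Step 7: frontier [beta—eta 13, beta—gamma 13] → take beta—eta (13); add beta.
The 5th edge added is epsilon—kappa.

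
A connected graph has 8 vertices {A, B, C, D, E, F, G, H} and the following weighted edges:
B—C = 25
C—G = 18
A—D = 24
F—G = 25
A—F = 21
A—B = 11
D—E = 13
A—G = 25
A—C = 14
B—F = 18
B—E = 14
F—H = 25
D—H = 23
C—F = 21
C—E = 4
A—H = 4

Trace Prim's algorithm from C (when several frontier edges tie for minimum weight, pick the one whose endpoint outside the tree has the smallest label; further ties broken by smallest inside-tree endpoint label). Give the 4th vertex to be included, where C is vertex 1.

Grow the tree from C using Prim:
Step 1: cheapest edge leaving the tree is C—E (4); add E.
Step 2: cheapest edge leaving the tree is D—E (13); add D.
Step 3: cheapest edge leaving the tree is A—C (14); add A.
Step 4: cheapest edge leaving the tree is A—H (4); add H.
Step 5: cheapest edge leaving the tree is A—B (11); add B.
Step 6: cheapest edge leaving the tree is B—F (18); add F.
Step 7: cheapest edge leaving the tree is C—G (18); add G.
Vertex order: C, E, D, A, H, B, F, G. The 4th vertex is A.

A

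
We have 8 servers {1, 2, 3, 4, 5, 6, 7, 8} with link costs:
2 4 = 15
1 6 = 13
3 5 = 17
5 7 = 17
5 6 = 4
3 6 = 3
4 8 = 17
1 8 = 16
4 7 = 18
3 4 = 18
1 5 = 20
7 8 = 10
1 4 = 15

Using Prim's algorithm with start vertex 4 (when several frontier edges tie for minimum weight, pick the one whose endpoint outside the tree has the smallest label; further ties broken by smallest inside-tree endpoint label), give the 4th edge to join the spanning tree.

Prim, starting at 4.
Step 1: frontier [1 4 15, 2 4 15, 4 8 17, 3 4 18, 4 7 18] → take 1 4 (15); add 1.
Step 2: frontier [1 6 13, 1 8 16, 1 5 20, 2 4 15, 4 8 17, 3 4 18, 4 7 18] → take 1 6 (13); add 6.
Step 3: frontier [1 8 16, 1 5 20, 2 4 15, 4 8 17, 3 4 18, 4 7 18, 3 6 3, 5 6 4] → take 3 6 (3); add 3.
Step 4: frontier [1 8 16, 1 5 20, 3 5 17, 2 4 15, 4 8 17, 4 7 18, 5 6 4] → take 5 6 (4); add 5.
Step 5: frontier [1 8 16, 2 4 15, 4 8 17, 4 7 18, 5 7 17] → take 2 4 (15); add 2.
Step 6: frontier [1 8 16, 4 8 17, 4 7 18, 5 7 17] → take 1 8 (16); add 8.
Step 7: frontier [4 7 18, 5 7 17, 7 8 10] → take 7 8 (10); add 7.
The 4th edge added is 5 6.

5-6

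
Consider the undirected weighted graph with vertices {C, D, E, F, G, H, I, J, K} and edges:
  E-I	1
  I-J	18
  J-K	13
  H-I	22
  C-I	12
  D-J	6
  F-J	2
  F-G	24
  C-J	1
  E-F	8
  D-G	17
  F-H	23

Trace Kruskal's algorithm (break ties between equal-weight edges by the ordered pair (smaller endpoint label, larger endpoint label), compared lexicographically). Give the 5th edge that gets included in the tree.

E-F

Sort edges by weight, then run Kruskal:
C-J (1): add — endpoints in different components.
E-I (1): add — endpoints in different components.
F-J (2): add — endpoints in different components.
D-J (6): add — endpoints in different components.
E-F (8): add — endpoints in different components.
C-I (12): skip — C and I already connected.
J-K (13): add — endpoints in different components.
D-G (17): add — endpoints in different components.
I-J (18): skip — I and J already connected.
H-I (22): add — endpoints in different components.
The 5th edge added is E-F.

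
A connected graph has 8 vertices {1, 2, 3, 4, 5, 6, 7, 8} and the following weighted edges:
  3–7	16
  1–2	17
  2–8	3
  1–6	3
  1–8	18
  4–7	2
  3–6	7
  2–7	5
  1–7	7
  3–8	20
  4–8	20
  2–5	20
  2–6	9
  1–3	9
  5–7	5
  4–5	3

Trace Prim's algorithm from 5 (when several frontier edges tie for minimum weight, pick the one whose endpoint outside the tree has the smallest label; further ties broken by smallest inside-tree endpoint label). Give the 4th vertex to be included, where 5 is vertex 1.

2

Prim, starting at 5.
Step 1: cheapest edge leaving the tree is 4–5 (3); add 4.
Step 2: cheapest edge leaving the tree is 4–7 (2); add 7.
Step 3: cheapest edge leaving the tree is 2–7 (5); add 2.
Step 4: cheapest edge leaving the tree is 2–8 (3); add 8.
Step 5: cheapest edge leaving the tree is 1–7 (7); add 1.
Step 6: cheapest edge leaving the tree is 1–6 (3); add 6.
Step 7: cheapest edge leaving the tree is 3–6 (7); add 3.
Vertex order: 5, 4, 7, 2, 8, 1, 6, 3. The 4th vertex is 2.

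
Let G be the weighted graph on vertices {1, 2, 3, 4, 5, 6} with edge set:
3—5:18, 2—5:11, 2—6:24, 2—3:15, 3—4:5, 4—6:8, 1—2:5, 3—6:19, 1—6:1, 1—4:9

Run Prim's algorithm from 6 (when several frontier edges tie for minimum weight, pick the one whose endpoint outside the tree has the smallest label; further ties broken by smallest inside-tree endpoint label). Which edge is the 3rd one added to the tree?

4-6

Prim's algorithm from 6:
Step 1: cheapest edge leaving the tree is 1—6 (1); add 1.
Step 2: cheapest edge leaving the tree is 1—2 (5); add 2.
Step 3: cheapest edge leaving the tree is 4—6 (8); add 4.
Step 4: cheapest edge leaving the tree is 3—4 (5); add 3.
Step 5: cheapest edge leaving the tree is 2—5 (11); add 5.
The 3rd edge added is 4—6.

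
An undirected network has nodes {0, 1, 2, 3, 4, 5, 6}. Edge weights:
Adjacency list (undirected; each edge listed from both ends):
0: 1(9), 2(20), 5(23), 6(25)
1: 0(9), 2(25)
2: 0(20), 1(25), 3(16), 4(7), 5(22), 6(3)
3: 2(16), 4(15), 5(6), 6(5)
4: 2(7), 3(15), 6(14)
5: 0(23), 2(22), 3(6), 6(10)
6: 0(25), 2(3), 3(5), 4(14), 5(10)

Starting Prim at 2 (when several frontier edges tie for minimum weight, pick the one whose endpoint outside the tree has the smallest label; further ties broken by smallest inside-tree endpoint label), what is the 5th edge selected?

0-2

Grow the tree from 2 using Prim:
Step 1: cheapest edge leaving the tree is 2–6 (3); add 6.
Step 2: cheapest edge leaving the tree is 3–6 (5); add 3.
Step 3: cheapest edge leaving the tree is 3–5 (6); add 5.
Step 4: cheapest edge leaving the tree is 2–4 (7); add 4.
Step 5: cheapest edge leaving the tree is 0–2 (20); add 0.
Step 6: cheapest edge leaving the tree is 0–1 (9); add 1.
The 5th edge added is 0–2.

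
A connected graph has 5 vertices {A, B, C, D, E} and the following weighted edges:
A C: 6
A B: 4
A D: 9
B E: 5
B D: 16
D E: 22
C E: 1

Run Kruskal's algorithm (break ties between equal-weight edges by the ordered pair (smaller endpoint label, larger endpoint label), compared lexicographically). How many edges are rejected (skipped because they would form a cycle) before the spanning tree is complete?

Sort edges by weight, then run Kruskal:
C E (1): add — endpoints in different components.
A B (4): add — endpoints in different components.
B E (5): add — endpoints in different components.
A C (6): skip — A and C already connected.
A D (9): add — endpoints in different components.
Edges rejected before the tree was complete: 1.

1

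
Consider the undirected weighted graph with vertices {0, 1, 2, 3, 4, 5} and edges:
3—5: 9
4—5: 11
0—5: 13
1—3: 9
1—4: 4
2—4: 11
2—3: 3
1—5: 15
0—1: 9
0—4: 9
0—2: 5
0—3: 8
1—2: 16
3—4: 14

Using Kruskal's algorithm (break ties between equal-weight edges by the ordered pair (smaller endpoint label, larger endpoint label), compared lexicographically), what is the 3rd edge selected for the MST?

0-2

Kruskal's algorithm — process edges by increasing weight (ties by edge label):
2—3 (3): add. Components now {0} {1} {2,3} {4} {5}
1—4 (4): add. Components now {0} {1,4} {2,3} {5}
0—2 (5): add. Components now {0,2,3} {1,4} {5}
0—3 (8): skip — 0 and 3 already connected.
0—1 (9): add. Components now {0,1,2,3,4} {5}
0—4 (9): skip — 0 and 4 already connected.
1—3 (9): skip — 1 and 3 already connected.
3—5 (9): add. Components now {0,1,2,3,4,5}
The 3rd edge added is 0—2.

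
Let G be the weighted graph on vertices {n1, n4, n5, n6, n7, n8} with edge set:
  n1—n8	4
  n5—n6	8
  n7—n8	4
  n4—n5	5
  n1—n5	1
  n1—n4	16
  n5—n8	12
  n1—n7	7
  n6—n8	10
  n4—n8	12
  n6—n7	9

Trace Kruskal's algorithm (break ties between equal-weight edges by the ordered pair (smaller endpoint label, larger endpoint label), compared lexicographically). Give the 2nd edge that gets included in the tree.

n1-n8

Sort edges by weight, then run Kruskal:
n1—n5 (1): add. Components now {n1,n5} {n8} {n7} {n4} {n6}
n1—n8 (4): add. Components now {n1,n5,n8} {n7} {n4} {n6}
n7—n8 (4): add. Components now {n1,n5,n7,n8} {n4} {n6}
n4—n5 (5): add. Components now {n1,n4,n5,n7,n8} {n6}
n1—n7 (7): skip — n1 and n7 already connected.
n5—n6 (8): add. Components now {n1,n4,n5,n6,n7,n8}
The 2nd edge added is n1—n8.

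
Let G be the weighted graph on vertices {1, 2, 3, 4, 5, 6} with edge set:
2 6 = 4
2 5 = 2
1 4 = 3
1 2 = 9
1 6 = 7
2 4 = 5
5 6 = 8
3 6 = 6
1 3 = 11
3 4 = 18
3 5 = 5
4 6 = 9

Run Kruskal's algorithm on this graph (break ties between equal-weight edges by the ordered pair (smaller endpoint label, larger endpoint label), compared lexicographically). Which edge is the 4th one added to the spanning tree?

2-4

Kruskal: consider edges lightest-first.
2 5 (2): add. Components now {1} {2,5} {3} {4} {6}
1 4 (3): add. Components now {1,4} {2,5} {3} {6}
2 6 (4): add. Components now {1,4} {2,5,6} {3}
2 4 (5): add. Components now {1,2,4,5,6} {3}
3 5 (5): add. Components now {1,2,3,4,5,6}
The 4th edge added is 2 4.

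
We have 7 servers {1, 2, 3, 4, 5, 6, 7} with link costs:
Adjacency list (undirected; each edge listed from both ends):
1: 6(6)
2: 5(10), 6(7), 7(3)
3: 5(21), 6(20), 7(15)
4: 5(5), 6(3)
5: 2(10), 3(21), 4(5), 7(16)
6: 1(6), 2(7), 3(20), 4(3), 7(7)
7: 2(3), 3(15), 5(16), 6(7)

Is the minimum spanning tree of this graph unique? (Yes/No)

Sort edges by weight, then run Kruskal:
2 7 (3): add — endpoints in different components.
4 6 (3): add — endpoints in different components.
4 5 (5): add — endpoints in different components.
1 6 (6): add — endpoints in different components.
2 6 (7): add — endpoints in different components.
6 7 (7): skip — 6 and 7 already connected.
2 5 (10): skip — 2 and 5 already connected.
3 7 (15): add — endpoints in different components.
Non-tree edge 6 7 has weight 7, equal to the heaviest edge on its tree cycle — swapping gives another MST of the same weight. Not unique.

No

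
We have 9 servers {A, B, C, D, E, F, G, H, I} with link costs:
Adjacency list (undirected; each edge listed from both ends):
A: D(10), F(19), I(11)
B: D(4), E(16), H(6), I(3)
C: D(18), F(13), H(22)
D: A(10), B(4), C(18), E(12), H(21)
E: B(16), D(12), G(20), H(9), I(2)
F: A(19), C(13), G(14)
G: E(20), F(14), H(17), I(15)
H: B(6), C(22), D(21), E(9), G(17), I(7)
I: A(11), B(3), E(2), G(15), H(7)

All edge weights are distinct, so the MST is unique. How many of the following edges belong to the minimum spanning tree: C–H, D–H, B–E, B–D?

Sort edges by weight, then run Kruskal:
E–I (2): add — endpoints in different components.
B–I (3): add — endpoints in different components.
B–D (4): add — endpoints in different components.
B–H (6): add — endpoints in different components.
H–I (7): skip — H and I already connected.
E–H (9): skip — E and H already connected.
A–D (10): add — endpoints in different components.
A–I (11): skip — A and I already connected.
D–E (12): skip — D and E already connected.
C–F (13): add — endpoints in different components.
F–G (14): add — endpoints in different components.
G–I (15): add — endpoints in different components.
MST edge set: {E–I, B–I, B–D, B–H, A–D, C–F, F–G, G–I}.
Of the listed edges, {B–D} are in the MST → 1.

1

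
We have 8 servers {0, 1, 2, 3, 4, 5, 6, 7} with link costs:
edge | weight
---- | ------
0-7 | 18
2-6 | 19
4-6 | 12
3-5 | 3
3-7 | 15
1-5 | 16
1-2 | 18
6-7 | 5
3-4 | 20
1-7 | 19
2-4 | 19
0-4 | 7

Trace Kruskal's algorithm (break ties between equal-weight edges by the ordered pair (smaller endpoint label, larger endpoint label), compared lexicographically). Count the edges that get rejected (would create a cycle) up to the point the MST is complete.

Sort edges by weight, then run Kruskal:
3-5 (3): add — endpoints in different components.
6-7 (5): add — endpoints in different components.
0-4 (7): add — endpoints in different components.
4-6 (12): add — endpoints in different components.
3-7 (15): add — endpoints in different components.
1-5 (16): add — endpoints in different components.
0-7 (18): skip — 0 and 7 already connected.
1-2 (18): add — endpoints in different components.
Edges rejected before the tree was complete: 1.

1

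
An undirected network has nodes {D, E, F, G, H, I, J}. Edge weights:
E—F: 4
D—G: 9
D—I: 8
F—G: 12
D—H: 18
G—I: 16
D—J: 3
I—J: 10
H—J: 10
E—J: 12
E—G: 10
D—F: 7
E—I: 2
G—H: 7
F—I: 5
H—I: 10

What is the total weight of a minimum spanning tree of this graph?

Grow the tree from J using Prim:
Step 1: cheapest edge leaving the tree is D—J (3); add D.
Step 2: cheapest edge leaving the tree is D—F (7); add F.
Step 3: cheapest edge leaving the tree is E—F (4); add E.
Step 4: cheapest edge leaving the tree is E—I (2); add I.
Step 5: cheapest edge leaving the tree is D—G (9); add G.
Step 6: cheapest edge leaving the tree is G—H (7); add H.
MST edges: D—J, D—F, E—F, E—I, D—G, G—H; total weight 3+7+4+2+9+7 = 32.

32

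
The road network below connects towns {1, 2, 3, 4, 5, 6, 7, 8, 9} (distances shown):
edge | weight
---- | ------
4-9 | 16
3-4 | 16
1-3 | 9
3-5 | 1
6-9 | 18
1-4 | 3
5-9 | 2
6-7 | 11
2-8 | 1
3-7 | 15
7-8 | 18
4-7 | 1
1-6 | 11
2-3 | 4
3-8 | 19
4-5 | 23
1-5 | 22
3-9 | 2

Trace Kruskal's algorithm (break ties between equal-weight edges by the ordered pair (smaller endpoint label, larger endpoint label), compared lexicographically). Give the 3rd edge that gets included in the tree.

Sort edges by weight, then run Kruskal:
2-8 (1): add — endpoints in different components.
3-5 (1): add — endpoints in different components.
4-7 (1): add — endpoints in different components.
3-9 (2): add — endpoints in different components.
5-9 (2): skip — 5 and 9 already connected.
1-4 (3): add — endpoints in different components.
2-3 (4): add — endpoints in different components.
1-3 (9): add — endpoints in different components.
1-6 (11): add — endpoints in different components.
The 3rd edge added is 4-7.

4-7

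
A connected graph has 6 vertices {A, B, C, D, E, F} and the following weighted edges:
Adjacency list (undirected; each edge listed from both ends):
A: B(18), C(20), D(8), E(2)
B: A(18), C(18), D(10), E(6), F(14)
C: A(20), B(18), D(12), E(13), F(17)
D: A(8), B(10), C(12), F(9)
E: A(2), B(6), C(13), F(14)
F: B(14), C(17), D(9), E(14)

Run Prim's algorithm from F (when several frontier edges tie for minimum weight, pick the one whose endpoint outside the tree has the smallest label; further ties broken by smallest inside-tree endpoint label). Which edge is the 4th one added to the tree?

B-E

Prim's algorithm from F:
Step 1: cheapest edge leaving the tree is D F (9); add D.
Step 2: cheapest edge leaving the tree is A D (8); add A.
Step 3: cheapest edge leaving the tree is A E (2); add E.
Step 4: cheapest edge leaving the tree is B E (6); add B.
Step 5: cheapest edge leaving the tree is C D (12); add C.
The 4th edge added is B E.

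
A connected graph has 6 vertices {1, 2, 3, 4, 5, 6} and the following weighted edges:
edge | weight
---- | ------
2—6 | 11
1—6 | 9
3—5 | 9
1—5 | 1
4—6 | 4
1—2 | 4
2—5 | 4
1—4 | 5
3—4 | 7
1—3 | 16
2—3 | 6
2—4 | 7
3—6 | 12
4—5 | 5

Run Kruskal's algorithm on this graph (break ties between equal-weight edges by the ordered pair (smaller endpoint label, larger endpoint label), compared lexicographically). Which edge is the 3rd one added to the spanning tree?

4-6

Kruskal's algorithm — process edges by increasing weight (ties by edge label):
1—5 (1): add — endpoints in different components.
1—2 (4): add — endpoints in different components.
2—5 (4): skip — 2 and 5 already connected.
4—6 (4): add — endpoints in different components.
1—4 (5): add — endpoints in different components.
4—5 (5): skip — 4 and 5 already connected.
2—3 (6): add — endpoints in different components.
The 3rd edge added is 4—6.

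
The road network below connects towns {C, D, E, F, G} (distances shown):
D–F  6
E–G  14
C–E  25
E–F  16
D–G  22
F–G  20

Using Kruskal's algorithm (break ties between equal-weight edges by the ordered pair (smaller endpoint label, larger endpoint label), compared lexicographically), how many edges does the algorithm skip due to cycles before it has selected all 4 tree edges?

Kruskal's algorithm — process edges by increasing weight (ties by edge label):
D–F (6): add. Components now {C} {D,F} {E} {G}
E–G (14): add. Components now {C} {D,F} {E,G}
E–F (16): add. Components now {C} {D,E,F,G}
F–G (20): skip — F and G already connected.
D–G (22): skip — D and G already connected.
C–E (25): add. Components now {C,D,E,F,G}
Edges rejected before the tree was complete: 2.

2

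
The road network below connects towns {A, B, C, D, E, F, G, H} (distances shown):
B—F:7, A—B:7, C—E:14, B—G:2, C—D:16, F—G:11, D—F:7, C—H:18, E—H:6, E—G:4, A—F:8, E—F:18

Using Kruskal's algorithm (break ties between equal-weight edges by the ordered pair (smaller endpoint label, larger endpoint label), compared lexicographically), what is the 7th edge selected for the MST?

C-E

Sort edges by weight, then run Kruskal:
B—G (2): add — endpoints in different components.
E—G (4): add — endpoints in different components.
E—H (6): add — endpoints in different components.
A—B (7): add — endpoints in different components.
B—F (7): add — endpoints in different components.
D—F (7): add — endpoints in different components.
A—F (8): skip — A and F already connected.
F—G (11): skip — F and G already connected.
C—E (14): add — endpoints in different components.
The 7th edge added is C—E.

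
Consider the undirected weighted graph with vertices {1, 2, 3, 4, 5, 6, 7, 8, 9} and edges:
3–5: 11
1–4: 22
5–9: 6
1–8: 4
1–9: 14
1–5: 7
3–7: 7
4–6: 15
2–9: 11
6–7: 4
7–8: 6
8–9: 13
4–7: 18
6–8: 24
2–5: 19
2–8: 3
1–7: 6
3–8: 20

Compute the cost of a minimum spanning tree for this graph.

Prim, starting at 4.
Step 1: cheapest edge leaving the tree is 4–6 (15); add 6.
Step 2: cheapest edge leaving the tree is 6–7 (4); add 7.
Step 3: cheapest edge leaving the tree is 1–7 (6); add 1.
Step 4: cheapest edge leaving the tree is 1–8 (4); add 8.
Step 5: cheapest edge leaving the tree is 2–8 (3); add 2.
Step 6: cheapest edge leaving the tree is 3–7 (7); add 3.
Step 7: cheapest edge leaving the tree is 1–5 (7); add 5.
Step 8: cheapest edge leaving the tree is 5–9 (6); add 9.
MST edges: 4–6, 6–7, 1–7, 1–8, 2–8, 3–7, 1–5, 5–9; total weight 15+4+6+4+3+7+7+6 = 52.

52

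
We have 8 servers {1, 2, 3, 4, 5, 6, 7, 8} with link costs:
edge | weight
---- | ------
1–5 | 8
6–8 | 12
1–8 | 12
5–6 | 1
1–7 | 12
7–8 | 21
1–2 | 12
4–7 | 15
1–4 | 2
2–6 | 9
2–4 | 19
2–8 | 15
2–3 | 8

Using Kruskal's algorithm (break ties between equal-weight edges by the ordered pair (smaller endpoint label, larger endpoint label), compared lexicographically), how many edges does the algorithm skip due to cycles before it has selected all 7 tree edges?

1

Kruskal's algorithm — process edges by increasing weight (ties by edge label):
5–6 (1): add — endpoints in different components.
1–4 (2): add — endpoints in different components.
1–5 (8): add — endpoints in different components.
2–3 (8): add — endpoints in different components.
2–6 (9): add — endpoints in different components.
1–2 (12): skip — 1 and 2 already connected.
1–7 (12): add — endpoints in different components.
1–8 (12): add — endpoints in different components.
Edges rejected before the tree was complete: 1.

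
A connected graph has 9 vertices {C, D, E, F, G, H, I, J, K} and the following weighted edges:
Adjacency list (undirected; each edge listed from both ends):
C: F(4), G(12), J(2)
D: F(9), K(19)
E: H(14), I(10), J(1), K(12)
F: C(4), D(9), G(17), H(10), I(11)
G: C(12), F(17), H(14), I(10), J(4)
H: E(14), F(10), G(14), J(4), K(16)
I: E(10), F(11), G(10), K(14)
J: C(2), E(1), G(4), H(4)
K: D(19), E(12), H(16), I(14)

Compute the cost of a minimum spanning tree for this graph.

Prim, starting at J.
Step 1: cheapest edge leaving the tree is E J (1); add E.
Step 2: cheapest edge leaving the tree is C J (2); add C.
Step 3: cheapest edge leaving the tree is C F (4); add F.
Step 4: cheapest edge leaving the tree is G J (4); add G.
Step 5: cheapest edge leaving the tree is H J (4); add H.
Step 6: cheapest edge leaving the tree is D F (9); add D.
Step 7: cheapest edge leaving the tree is E I (10); add I.
Step 8: cheapest edge leaving the tree is E K (12); add K.
MST edges: E J, C J, C F, G J, H J, D F, E I, E K; total weight 1+2+4+4+4+9+10+12 = 46.

46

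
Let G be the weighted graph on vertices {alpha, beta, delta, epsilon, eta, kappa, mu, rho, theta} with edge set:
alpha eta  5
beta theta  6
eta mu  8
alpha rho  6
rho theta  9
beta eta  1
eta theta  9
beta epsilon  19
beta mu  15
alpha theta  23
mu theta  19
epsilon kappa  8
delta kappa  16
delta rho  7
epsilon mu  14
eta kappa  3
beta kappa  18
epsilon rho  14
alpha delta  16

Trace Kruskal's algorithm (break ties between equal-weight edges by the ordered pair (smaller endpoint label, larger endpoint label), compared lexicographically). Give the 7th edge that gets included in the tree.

epsilon-kappa

Kruskal: consider edges lightest-first.
beta eta (1): add — endpoints in different components.
eta kappa (3): add — endpoints in different components.
alpha eta (5): add — endpoints in different components.
alpha rho (6): add — endpoints in different components.
beta theta (6): add — endpoints in different components.
delta rho (7): add — endpoints in different components.
epsilon kappa (8): add — endpoints in different components.
eta mu (8): add — endpoints in different components.
The 7th edge added is epsilon kappa.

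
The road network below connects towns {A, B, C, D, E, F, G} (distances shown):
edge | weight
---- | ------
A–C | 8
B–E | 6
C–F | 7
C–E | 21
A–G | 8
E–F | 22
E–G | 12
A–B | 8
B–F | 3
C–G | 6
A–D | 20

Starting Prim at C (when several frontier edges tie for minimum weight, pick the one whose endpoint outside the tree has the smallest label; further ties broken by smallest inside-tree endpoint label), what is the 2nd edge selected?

C-F

Prim's algorithm from C:
Step 1: frontier [C–G 6, C–F 7, A–C 8, C–E 21] → take C–G (6); add G.
Step 2: frontier [C–F 7, A–C 8, C–E 21, A–G 8, E–G 12] → take C–F (7); add F.
Step 3: frontier [A–C 8, C–E 21, B–F 3, E–F 22, A–G 8, E–G 12] → take B–F (3); add B.
Step 4: frontier [B–E 6, A–B 8, A–C 8, C–E 21, E–F 22, A–G 8, E–G 12] → take B–E (6); add E.
Step 5: frontier [A–B 8, A–C 8, A–G 8] → take A–B (8); add A.
Step 6: frontier [A–D 20] → take A–D (20); add D.
The 2nd edge added is C–F.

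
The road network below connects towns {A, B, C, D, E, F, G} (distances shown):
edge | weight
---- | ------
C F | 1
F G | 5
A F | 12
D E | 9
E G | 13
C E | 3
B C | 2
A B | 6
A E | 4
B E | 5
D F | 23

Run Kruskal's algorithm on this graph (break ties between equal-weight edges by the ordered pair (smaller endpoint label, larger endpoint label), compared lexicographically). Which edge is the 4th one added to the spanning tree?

Kruskal's algorithm — process edges by increasing weight (ties by edge label):
C F (1): add — endpoints in different components.
B C (2): add — endpoints in different components.
C E (3): add — endpoints in different components.
A E (4): add — endpoints in different components.
B E (5): skip — B and E already connected.
F G (5): add — endpoints in different components.
A B (6): skip — A and B already connected.
D E (9): add — endpoints in different components.
The 4th edge added is A E.

A-E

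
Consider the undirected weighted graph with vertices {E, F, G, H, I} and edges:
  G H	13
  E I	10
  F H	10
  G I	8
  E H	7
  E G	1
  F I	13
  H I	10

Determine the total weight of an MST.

26

Sort edges by weight, then run Kruskal:
E G (1): add. Components now {E,G} {F} {H} {I}
E H (7): add. Components now {E,G,H} {F} {I}
G I (8): add. Components now {E,G,H,I} {F}
E I (10): skip — E and I already connected.
F H (10): add. Components now {E,F,G,H,I}
MST edges: E G, E H, G I, F H; total weight 1+7+8+10 = 26.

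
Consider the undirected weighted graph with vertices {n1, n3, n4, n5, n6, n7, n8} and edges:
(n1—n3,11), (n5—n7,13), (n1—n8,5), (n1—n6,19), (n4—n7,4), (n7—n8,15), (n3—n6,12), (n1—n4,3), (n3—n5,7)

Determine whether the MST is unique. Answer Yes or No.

Yes

Kruskal: consider edges lightest-first.
n1—n4 (3): add — endpoints in different components.
n4—n7 (4): add — endpoints in different components.
n1—n8 (5): add — endpoints in different components.
n3—n5 (7): add — endpoints in different components.
n1—n3 (11): add — endpoints in different components.
n3—n6 (12): add — endpoints in different components.
Every non-tree edge has weight strictly greater than the heaviest edge on the tree path between its endpoints, so the MST is unique.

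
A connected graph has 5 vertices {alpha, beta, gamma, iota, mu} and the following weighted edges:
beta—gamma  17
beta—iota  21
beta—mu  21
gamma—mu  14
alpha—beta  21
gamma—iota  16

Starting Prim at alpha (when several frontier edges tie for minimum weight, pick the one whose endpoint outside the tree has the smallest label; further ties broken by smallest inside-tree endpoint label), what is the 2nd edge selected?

beta-gamma

Prim, starting at alpha.
Step 1: frontier [alpha—beta 21] → take alpha—beta (21); add beta.
Step 2: frontier [beta—gamma 17, beta—iota 21, beta—mu 21] → take beta—gamma (17); add gamma.
Step 3: frontier [beta—iota 21, beta—mu 21, gamma—mu 14, gamma—iota 16] → take gamma—mu (14); add mu.
Step 4: frontier [beta—iota 21, gamma—iota 16] → take gamma—iota (16); add iota.
The 2nd edge added is beta—gamma.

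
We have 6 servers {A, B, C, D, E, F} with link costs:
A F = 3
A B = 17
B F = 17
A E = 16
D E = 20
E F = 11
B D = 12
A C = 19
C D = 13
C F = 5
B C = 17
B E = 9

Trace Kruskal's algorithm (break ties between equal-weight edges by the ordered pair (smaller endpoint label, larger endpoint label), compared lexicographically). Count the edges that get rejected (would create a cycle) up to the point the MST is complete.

0

Kruskal's algorithm — process edges by increasing weight (ties by edge label):
A F (3): add — endpoints in different components.
C F (5): add — endpoints in different components.
B E (9): add — endpoints in different components.
E F (11): add — endpoints in different components.
B D (12): add — endpoints in different components.
Edges rejected before the tree was complete: 0.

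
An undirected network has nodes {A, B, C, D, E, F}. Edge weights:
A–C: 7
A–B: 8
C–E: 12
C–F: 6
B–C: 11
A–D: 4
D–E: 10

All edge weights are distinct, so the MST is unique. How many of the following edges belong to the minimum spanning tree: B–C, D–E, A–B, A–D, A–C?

4

Kruskal's algorithm — process edges by increasing weight (ties by edge label):
A–D (4): add — endpoints in different components.
C–F (6): add — endpoints in different components.
A–C (7): add — endpoints in different components.
A–B (8): add — endpoints in different components.
D–E (10): add — endpoints in different components.
MST edge set: {A–D, C–F, A–C, A–B, D–E}.
Of the listed edges, {D–E, A–B, A–D, A–C} are in the MST → 4.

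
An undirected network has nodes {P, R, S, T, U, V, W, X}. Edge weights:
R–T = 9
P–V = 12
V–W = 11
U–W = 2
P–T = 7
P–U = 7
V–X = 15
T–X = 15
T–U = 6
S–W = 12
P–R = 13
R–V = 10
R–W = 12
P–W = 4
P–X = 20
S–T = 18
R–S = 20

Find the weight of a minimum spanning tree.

Prim's algorithm from R:
Step 1: cheapest edge leaving the tree is R–T (9); add T.
Step 2: cheapest edge leaving the tree is T–U (6); add U.
Step 3: cheapest edge leaving the tree is U–W (2); add W.
Step 4: cheapest edge leaving the tree is P–W (4); add P.
Step 5: cheapest edge leaving the tree is R–V (10); add V.
Step 6: cheapest edge leaving the tree is S–W (12); add S.
Step 7: cheapest edge leaving the tree is T–X (15); add X.
MST edges: R–T, T–U, U–W, P–W, R–V, S–W, T–X; total weight 9+6+2+4+10+12+15 = 58.

58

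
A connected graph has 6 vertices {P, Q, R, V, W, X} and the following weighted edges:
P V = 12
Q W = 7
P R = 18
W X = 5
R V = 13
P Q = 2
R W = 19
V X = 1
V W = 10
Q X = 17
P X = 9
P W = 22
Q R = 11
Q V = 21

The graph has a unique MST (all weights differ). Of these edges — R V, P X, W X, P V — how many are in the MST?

1

Kruskal's algorithm — process edges by increasing weight (ties by edge label):
V X (1): add. Components now {R} {V,X} {Q} {P} {W}
P Q (2): add. Components now {R} {V,X} {P,Q} {W}
W X (5): add. Components now {R} {V,W,X} {P,Q}
Q W (7): add. Components now {R} {P,Q,V,W,X}
P X (9): skip — X and P already connected.
V W (10): skip — V and W already connected.
Q R (11): add. Components now {P,Q,R,V,W,X}
MST edge set: {V X, P Q, W X, Q W, Q R}.
Of the listed edges, {W X} are in the MST → 1.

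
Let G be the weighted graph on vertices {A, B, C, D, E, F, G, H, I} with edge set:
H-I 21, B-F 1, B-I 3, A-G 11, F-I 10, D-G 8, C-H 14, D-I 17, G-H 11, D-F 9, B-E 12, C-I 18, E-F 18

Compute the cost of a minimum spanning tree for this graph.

69

Prim's algorithm from A:
Step 1: cheapest edge leaving the tree is A-G (11); add G.
Step 2: cheapest edge leaving the tree is D-G (8); add D.
Step 3: cheapest edge leaving the tree is D-F (9); add F.
Step 4: cheapest edge leaving the tree is B-F (1); add B.
Step 5: cheapest edge leaving the tree is B-I (3); add I.
Step 6: cheapest edge leaving the tree is G-H (11); add H.
Step 7: cheapest edge leaving the tree is B-E (12); add E.
Step 8: cheapest edge leaving the tree is C-H (14); add C.
MST edges: A-G, D-G, D-F, B-F, B-I, G-H, B-E, C-H; total weight 11+8+9+1+3+11+12+14 = 69.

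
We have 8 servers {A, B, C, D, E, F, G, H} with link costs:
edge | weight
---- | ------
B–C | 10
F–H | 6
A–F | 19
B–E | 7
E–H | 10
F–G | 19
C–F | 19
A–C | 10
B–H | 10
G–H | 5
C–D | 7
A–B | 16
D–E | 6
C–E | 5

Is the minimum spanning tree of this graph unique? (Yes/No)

No

Kruskal: consider edges lightest-first.
C–E (5): add — endpoints in different components.
G–H (5): add — endpoints in different components.
D–E (6): add — endpoints in different components.
F–H (6): add — endpoints in different components.
B–E (7): add — endpoints in different components.
C–D (7): skip — C and D already connected.
A–C (10): add — endpoints in different components.
B–C (10): skip — B and C already connected.
B–H (10): add — endpoints in different components.
Non-tree edge E–H has weight 10, equal to the heaviest edge on its tree cycle — swapping gives another MST of the same weight. Not unique.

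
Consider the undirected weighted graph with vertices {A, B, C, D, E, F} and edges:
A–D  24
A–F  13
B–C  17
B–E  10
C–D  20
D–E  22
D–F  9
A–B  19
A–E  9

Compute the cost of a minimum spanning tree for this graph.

58

Prim's algorithm from F:
Step 1: frontier [D–F 9, A–F 13] → take D–F (9); add D.
Step 2: frontier [C–D 20, D–E 22, A–D 24, A–F 13] → take A–F (13); add A.
Step 3: frontier [A–E 9, A–B 19, C–D 20, D–E 22] → take A–E (9); add E.
Step 4: frontier [A–B 19, C–D 20, B–E 10] → take B–E (10); add B.
Step 5: frontier [B–C 17, C–D 20] → take B–C (17); add C.
MST edges: D–F, A–F, A–E, B–E, B–C; total weight 9+13+9+10+17 = 58.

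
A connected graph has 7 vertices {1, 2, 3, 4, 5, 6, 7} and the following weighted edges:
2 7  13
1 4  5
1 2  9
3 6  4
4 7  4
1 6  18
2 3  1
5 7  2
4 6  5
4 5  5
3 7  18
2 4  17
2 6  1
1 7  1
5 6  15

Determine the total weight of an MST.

Kruskal's algorithm — process edges by increasing weight (ties by edge label):
1 7 (1): add — endpoints in different components.
2 3 (1): add — endpoints in different components.
2 6 (1): add — endpoints in different components.
5 7 (2): add — endpoints in different components.
3 6 (4): skip — 3 and 6 already connected.
4 7 (4): add — endpoints in different components.
1 4 (5): skip — 1 and 4 already connected.
4 5 (5): skip — 4 and 5 already connected.
4 6 (5): add — endpoints in different components.
MST edges: 1 7, 2 3, 2 6, 5 7, 4 7, 4 6; total weight 1+1+1+2+4+5 = 14.

14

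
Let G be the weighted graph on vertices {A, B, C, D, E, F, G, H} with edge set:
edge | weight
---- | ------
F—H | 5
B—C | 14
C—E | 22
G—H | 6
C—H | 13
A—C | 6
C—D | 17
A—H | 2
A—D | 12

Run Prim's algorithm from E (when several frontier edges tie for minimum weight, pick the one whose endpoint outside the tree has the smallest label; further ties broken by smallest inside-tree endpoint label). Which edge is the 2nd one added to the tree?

Prim, starting at E.
Step 1: frontier [C—E 22] → take C—E (22); add C.
Step 2: frontier [A—C 6, C—H 13, B—C 14, C—D 17] → take A—C (6); add A.
Step 3: frontier [A—H 2, A—D 12, C—H 13, B—C 14, C—D 17] → take A—H (2); add H.
Step 4: frontier [A—D 12, B—C 14, C—D 17, F—H 5, G—H 6] → take F—H (5); add F.
Step 5: frontier [A—D 12, B—C 14, C—D 17, G—H 6] → take G—H (6); add G.
Step 6: frontier [A—D 12, B—C 14, C—D 17] → take A—D (12); add D.
Step 7: frontier [B—C 14] → take B—C (14); add B.
The 2nd edge added is A—C.

A-C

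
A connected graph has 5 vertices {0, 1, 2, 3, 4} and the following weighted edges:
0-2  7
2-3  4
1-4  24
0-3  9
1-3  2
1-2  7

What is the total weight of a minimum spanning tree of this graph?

Prim's algorithm from 3:
Step 1: frontier [1-3 2, 2-3 4, 0-3 9] → take 1-3 (2); add 1.
Step 2: frontier [1-2 7, 1-4 24, 2-3 4, 0-3 9] → take 2-3 (4); add 2.
Step 3: frontier [1-4 24, 0-2 7, 0-3 9] → take 0-2 (7); add 0.
Step 4: frontier [1-4 24] → take 1-4 (24); add 4.
MST edges: 1-3, 2-3, 0-2, 1-4; total weight 2+4+7+24 = 37.

37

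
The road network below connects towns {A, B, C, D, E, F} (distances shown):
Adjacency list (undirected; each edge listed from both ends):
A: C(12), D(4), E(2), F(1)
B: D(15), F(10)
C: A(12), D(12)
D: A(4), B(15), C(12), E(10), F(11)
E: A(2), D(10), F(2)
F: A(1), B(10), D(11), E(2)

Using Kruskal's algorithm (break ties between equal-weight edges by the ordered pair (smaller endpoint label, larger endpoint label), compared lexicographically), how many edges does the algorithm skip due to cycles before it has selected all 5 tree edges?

3

Kruskal's algorithm — process edges by increasing weight (ties by edge label):
A-F (1): add. Components now {A,F} {B} {C} {D} {E}
A-E (2): add. Components now {A,E,F} {B} {C} {D}
E-F (2): skip — E and F already connected.
A-D (4): add. Components now {A,D,E,F} {B} {C}
B-F (10): add. Components now {A,B,D,E,F} {C}
D-E (10): skip — D and E already connected.
D-F (11): skip — D and F already connected.
A-C (12): add. Components now {A,B,C,D,E,F}
Edges rejected before the tree was complete: 3.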